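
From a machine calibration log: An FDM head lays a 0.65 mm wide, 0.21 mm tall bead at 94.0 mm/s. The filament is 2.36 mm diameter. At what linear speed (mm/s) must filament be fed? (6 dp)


Q = 0.65 * 0.21 * 94.0 = 12.831 mm^3/s
A_fil = pi*(2.36/2)^2 = 4.37435361 mm^2
v_feed = 12.831 / 4.37435361 = 2.933233 mm/s


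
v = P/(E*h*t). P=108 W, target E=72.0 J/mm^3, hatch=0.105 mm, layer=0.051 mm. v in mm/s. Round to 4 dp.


v = 108 / (72.0*0.105*0.051) = 280.112 mm/s


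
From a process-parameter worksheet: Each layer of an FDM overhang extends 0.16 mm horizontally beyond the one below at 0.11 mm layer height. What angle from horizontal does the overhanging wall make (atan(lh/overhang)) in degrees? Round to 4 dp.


angle = atan(0.11/0.16) = 34.5085 degrees


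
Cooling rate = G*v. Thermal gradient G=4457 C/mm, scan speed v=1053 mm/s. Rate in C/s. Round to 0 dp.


CR = 4457 * 1053 = 4693221 C/s


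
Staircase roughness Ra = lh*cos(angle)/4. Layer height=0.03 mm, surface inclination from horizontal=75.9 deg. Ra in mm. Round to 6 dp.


Ra = 0.03 * cos(75.9) / 4 = 0.001827 mm


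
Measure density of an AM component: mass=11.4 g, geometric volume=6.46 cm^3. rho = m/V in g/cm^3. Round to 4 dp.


rho = 11.4 / 6.46 = 1.7647 g/cm^3


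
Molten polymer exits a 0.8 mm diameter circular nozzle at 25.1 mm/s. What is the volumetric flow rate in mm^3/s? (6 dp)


A = pi*(0.8/2)^2 = 0.50265482 mm^2
Q = 0.50265482 * 25.1 = 12.616636 mm^3/s


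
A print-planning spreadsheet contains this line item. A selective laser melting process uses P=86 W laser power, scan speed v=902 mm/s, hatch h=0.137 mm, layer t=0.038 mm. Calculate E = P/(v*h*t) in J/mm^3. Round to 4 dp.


E = 86 / (902*0.137*0.038) = 18.3142 J/mm^3


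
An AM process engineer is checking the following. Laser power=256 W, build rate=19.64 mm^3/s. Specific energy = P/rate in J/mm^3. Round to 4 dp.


SE = 256 / 19.64 = 13.0346 J/mm^3


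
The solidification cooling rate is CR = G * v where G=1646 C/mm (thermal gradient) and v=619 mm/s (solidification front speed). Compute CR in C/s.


CR = 1646 * 619 = 1018874 C/s


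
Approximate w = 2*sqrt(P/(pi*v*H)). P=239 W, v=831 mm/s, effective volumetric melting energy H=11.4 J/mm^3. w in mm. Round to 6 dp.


w = 2*sqrt(239/(pi*831*11.4)) = 0.179226 mm


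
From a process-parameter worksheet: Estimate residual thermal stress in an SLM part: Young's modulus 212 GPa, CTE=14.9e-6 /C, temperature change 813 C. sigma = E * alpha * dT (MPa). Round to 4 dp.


sigma = 212*1000 * 14.9e-6 * 813 = 2568.1044 MPa


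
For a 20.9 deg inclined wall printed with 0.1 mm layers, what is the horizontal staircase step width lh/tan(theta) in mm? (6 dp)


step = 0.1 / tan(20.9) = 0.261874 mm


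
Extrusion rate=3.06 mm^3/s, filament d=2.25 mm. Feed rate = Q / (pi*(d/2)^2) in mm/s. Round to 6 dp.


A = pi*(2.25/2)^2 = 3.976078
v = 3.06 / 3.976078 = 0.769603 mm/s


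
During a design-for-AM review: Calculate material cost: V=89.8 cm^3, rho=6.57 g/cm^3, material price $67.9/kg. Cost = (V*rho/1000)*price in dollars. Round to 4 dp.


Mass = 89.8*6.57/1000 = 0.589986 kg
Cost = 0.589986 * 67.9 = 40.06 $


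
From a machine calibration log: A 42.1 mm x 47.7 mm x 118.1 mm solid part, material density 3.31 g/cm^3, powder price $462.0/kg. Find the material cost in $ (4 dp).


V = 42.1 * 47.7 * 118.1 = 237164.877 mm^3 = 237.164877 cm^3
Mass = 237.164877 * 3.31 / 1000 = 0.78501574 kg
Cost = 0.78501574 * 462.0 = 362.6773 $


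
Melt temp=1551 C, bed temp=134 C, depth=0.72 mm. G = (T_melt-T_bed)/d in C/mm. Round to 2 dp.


G = (1551-134)/0.72 = 1968.06 C/mm


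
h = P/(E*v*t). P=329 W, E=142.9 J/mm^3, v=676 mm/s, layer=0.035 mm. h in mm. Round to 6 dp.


h = 329 / (142.9*676*0.035) = 0.097308 mm


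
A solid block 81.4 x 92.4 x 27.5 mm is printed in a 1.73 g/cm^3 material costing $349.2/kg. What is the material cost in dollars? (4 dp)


V = 81.4 * 92.4 * 27.5 = 206837.4 mm^3 = 206.8374 cm^3
Mass = 206.8374 * 1.73 / 1000 = 0.3578287 kg
Cost = 0.3578287 * 349.2 = 124.9538 $


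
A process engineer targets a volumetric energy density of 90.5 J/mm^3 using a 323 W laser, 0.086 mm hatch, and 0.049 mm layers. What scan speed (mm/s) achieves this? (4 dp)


v = 323 / (90.5*0.086*0.049) = 846.9532 mm/s


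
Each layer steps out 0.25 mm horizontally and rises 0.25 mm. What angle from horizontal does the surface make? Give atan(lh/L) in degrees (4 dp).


angle = atan(0.25/0.25) = 45.0 degrees


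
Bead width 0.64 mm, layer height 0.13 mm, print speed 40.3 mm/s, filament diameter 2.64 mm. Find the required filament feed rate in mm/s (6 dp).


Q = 0.64 * 0.13 * 40.3 = 3.35296 mm^3/s
A_fil = pi*(2.64/2)^2 = 5.47391104 mm^2
v_feed = 3.35296 / 5.47391104 = 0.612535 mm/s


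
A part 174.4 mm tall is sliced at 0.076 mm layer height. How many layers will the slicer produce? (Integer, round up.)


Layers = ceil(174.4/0.076) = 2295


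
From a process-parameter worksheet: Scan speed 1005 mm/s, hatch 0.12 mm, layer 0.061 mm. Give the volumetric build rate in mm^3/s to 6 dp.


Rate = 1005 * 0.12 * 0.061 = 7.3566 mm^3/s


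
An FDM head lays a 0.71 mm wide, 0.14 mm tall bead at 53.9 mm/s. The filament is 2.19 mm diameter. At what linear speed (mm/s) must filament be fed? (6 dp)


Q = 0.71 * 0.14 * 53.9 = 5.35766 mm^3/s
A_fil = pi*(2.19/2)^2 = 3.76684813 mm^2
v_feed = 5.35766 / 3.76684813 = 1.422319 mm/s


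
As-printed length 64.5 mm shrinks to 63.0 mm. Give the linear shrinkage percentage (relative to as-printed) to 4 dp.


Shrinkage = ((64.5-63.0)/64.5)*100 = 2.3256 %


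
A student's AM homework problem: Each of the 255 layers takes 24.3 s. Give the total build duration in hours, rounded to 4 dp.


t = 255 * 24.3 / 3600 = 1.7213 hrs


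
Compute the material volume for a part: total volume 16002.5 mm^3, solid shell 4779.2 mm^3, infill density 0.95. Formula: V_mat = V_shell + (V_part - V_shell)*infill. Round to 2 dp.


V_infill = (16002.5 - 4779.2) * 0.95 = 10662.14
V_total = 4779.2 + 10662.14 = 15441.34 mm^3


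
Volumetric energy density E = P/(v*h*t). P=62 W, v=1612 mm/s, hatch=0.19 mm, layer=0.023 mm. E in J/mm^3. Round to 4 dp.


E = 62 / (1612*0.19*0.023) = 8.8013 J/mm^3


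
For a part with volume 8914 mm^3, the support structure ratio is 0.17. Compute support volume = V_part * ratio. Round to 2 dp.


V_support = 8914 * 0.17 = 1515.38 mm^3


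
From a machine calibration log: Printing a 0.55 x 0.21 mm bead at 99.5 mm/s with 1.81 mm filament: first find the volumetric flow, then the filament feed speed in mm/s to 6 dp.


Q = 0.55 * 0.21 * 99.5 = 11.49225 mm^3/s
A_fil = pi*(1.81/2)^2 = 2.57304292 mm^2
v_feed = 11.49225 / 2.57304292 = 4.466404 mm/s


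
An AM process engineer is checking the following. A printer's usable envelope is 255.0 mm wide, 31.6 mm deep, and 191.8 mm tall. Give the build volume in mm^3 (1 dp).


V = 255.0 * 31.6 * 191.8 = 1545524.4 mm^3


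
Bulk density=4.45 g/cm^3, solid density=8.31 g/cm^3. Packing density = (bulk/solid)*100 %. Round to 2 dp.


Packing = (4.45/8.31)*100 = 53.55 %


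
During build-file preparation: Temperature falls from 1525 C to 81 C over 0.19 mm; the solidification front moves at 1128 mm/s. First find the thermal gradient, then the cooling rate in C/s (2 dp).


G = (1525-81)/0.19 = 7600.0 C/mm
CR = 7600.0 * 1128 = 8572800.0 C/s


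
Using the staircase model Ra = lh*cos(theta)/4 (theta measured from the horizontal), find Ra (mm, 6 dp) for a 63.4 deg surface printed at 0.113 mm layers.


Ra = 0.113 * cos(63.4) / 4 = 0.012649 mm


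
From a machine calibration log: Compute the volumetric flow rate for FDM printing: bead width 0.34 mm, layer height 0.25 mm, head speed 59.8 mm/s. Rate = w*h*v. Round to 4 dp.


Rate = 0.34 * 0.25 * 59.8 = 5.083 mm^3/s


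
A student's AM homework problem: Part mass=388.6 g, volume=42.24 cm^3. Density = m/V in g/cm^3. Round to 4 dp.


rho = 388.6 / 42.24 = 9.1998 g/cm^3


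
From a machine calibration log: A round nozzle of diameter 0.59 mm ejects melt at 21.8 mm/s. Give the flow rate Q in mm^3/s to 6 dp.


A = pi*(0.59/2)^2 = 0.2733971 mm^2
Q = 0.2733971 * 21.8 = 5.960057 mm^3/s


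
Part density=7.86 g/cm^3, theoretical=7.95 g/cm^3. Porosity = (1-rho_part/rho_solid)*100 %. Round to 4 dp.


Porosity = (1-7.86/7.95)*100 = 1.1321 %


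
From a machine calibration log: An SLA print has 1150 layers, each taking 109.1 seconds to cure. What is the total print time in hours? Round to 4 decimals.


t = 1150 * 109.1 / 3600 = 34.8514 hrs


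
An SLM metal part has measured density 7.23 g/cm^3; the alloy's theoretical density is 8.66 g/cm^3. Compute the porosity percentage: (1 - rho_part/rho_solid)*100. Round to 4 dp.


Porosity = (1-7.23/8.66)*100 = 16.5127 %


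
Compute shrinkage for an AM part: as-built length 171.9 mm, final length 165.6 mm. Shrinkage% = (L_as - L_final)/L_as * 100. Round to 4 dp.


Shrinkage = ((171.9-165.6)/171.9)*100 = 3.6649 %


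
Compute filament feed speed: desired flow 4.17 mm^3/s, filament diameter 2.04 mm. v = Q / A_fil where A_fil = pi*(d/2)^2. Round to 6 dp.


A = pi*(2.04/2)^2 = 3.268513
v = 4.17 / 3.268513 = 1.27581 mm/s


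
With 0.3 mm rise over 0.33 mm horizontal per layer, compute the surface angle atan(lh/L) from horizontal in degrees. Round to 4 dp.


angle = atan(0.3/0.33) = 42.2737 degrees


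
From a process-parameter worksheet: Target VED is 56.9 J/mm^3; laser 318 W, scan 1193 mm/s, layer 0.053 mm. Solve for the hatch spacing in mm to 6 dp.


h = 318 / (56.9*1193*0.053) = 0.088389 mm


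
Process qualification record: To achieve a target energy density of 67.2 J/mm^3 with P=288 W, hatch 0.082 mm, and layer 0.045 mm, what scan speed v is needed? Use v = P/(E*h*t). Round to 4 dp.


v = 288 / (67.2*0.082*0.045) = 1161.4402 mm/s


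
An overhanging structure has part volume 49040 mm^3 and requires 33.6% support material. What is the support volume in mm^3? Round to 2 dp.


V_support = 49040 * 0.336 = 16477.44 mm^3


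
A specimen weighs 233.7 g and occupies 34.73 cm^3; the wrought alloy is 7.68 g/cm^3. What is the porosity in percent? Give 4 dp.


rho_part = 233.7 / 34.73 = 6.72905269 g/cm^3
Porosity = (1 - 6.72905269/7.68)*100 = 12.3821 %


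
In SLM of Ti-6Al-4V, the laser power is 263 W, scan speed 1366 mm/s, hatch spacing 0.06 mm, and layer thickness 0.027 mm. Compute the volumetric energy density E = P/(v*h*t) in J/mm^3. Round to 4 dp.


E = 263 / (1366*0.06*0.027) = 118.8475 J/mm^3


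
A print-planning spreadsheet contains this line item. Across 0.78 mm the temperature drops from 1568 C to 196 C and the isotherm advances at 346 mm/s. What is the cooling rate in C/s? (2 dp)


G = (1568-196)/0.78 = 1758.97435897 C/mm
CR = 1758.97435897 * 346 = 608605.13 C/s


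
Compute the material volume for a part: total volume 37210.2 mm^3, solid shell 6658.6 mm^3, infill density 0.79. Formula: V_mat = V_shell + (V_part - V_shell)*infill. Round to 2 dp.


V_infill = (37210.2 - 6658.6) * 0.79 = 24135.76
V_total = 6658.6 + 24135.76 = 30794.36 mm^3


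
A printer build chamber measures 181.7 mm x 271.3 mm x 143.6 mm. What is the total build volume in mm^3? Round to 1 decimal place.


V = 181.7 * 271.3 * 143.6 = 7078792.2 mm^3


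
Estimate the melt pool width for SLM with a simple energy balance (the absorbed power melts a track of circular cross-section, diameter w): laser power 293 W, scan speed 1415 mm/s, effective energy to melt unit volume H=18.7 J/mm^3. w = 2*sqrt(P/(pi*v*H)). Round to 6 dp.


w = 2*sqrt(293/(pi*1415*18.7)) = 0.118738 mm


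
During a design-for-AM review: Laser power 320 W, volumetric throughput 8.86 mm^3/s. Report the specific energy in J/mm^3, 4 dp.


SE = 320 / 8.86 = 36.1174 J/mm^3


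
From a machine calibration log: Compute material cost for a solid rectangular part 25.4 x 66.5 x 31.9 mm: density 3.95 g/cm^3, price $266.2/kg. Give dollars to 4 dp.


V = 25.4 * 66.5 * 31.9 = 53882.29 mm^3 = 53.88229 cm^3
Mass = 53.88229 * 3.95 / 1000 = 0.21283505 kg
Cost = 0.21283505 * 266.2 = 56.6567 $


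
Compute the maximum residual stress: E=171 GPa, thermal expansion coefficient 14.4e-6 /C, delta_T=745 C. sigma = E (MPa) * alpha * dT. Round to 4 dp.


sigma = 171*1000 * 14.4e-6 * 745 = 1834.488 MPa


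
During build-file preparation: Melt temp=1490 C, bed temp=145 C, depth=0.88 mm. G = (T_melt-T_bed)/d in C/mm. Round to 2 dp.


G = (1490-145)/0.88 = 1528.41 C/mm


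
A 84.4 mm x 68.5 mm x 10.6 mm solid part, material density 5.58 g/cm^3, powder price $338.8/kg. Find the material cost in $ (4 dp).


V = 84.4 * 68.5 * 10.6 = 61282.84 mm^3 = 61.28284 cm^3
Mass = 61.28284 * 5.58 / 1000 = 0.34195825 kg
Cost = 0.34195825 * 338.8 = 115.8555 $


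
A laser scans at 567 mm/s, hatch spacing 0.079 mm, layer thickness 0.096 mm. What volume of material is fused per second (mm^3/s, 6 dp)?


Rate = 567 * 0.079 * 0.096 = 4.300128 mm^3/s


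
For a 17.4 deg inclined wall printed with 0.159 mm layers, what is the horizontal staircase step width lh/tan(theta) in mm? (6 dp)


step = 0.159 / tan(17.4) = 0.50737 mm


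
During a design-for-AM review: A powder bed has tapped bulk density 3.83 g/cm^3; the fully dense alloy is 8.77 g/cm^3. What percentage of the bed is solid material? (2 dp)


Packing = (3.83/8.77)*100 = 43.67 %


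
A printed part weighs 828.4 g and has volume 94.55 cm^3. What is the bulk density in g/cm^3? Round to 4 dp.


rho = 828.4 / 94.55 = 8.7615 g/cm^3


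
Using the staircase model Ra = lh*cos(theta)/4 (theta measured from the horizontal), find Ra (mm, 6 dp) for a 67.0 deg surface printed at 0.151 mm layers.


Ra = 0.151 * cos(67.0) / 4 = 0.01475 mm


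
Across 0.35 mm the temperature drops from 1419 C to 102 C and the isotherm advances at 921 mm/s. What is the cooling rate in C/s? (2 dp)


G = (1419-102)/0.35 = 3762.85714286 C/mm
CR = 3762.85714286 * 921 = 3465591.43 C/s


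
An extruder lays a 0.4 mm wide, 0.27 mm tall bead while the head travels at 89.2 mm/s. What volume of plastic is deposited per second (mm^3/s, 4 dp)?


Rate = 0.4 * 0.27 * 89.2 = 9.6336 mm^3/s


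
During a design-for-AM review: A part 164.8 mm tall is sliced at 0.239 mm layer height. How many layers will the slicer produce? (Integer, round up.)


Layers = ceil(164.8/0.239) = 690


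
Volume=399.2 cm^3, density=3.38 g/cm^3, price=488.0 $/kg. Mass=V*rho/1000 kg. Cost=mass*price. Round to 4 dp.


Mass = 399.2*3.38/1000 = 1.349296 kg
Cost = 1.349296 * 488.0 = 658.4564 $


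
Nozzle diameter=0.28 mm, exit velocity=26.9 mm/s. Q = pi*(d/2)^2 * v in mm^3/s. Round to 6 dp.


A = pi*(0.28/2)^2 = 0.06157522 mm^2
Q = 0.06157522 * 26.9 = 1.656373 mm^3/s


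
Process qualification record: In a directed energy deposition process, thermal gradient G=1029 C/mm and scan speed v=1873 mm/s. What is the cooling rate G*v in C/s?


CR = 1029 * 1873 = 1927317 C/s


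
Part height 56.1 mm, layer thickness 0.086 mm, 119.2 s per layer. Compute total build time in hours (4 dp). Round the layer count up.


Layers = ceil(56.1/0.086) = 653
t = 653 * 119.2 / 3600 = 21.6216 hrs


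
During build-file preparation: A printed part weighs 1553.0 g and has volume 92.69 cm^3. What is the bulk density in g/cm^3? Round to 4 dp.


rho = 1553.0 / 92.69 = 16.7548 g/cm^3


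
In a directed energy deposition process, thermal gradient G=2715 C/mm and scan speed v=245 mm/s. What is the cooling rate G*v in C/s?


CR = 2715 * 245 = 665175 C/s


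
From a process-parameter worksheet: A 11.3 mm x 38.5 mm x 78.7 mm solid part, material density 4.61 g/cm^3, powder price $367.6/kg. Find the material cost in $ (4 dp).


V = 11.3 * 38.5 * 78.7 = 34238.435 mm^3 = 34.238435 cm^3
Mass = 34.238435 * 4.61 / 1000 = 0.15783919 kg
Cost = 0.15783919 * 367.6 = 58.0217 $


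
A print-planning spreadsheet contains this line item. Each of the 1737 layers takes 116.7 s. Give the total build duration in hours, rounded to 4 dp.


t = 1737 * 116.7 / 3600 = 56.3078 hrs


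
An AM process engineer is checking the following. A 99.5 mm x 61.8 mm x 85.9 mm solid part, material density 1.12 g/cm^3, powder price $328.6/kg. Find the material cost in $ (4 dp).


V = 99.5 * 61.8 * 85.9 = 528207.69 mm^3 = 528.20769 cm^3
Mass = 528.20769 * 1.12 / 1000 = 0.59159261 kg
Cost = 0.59159261 * 328.6 = 194.3973 $


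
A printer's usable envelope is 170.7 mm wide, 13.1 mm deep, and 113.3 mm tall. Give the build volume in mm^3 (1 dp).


V = 170.7 * 13.1 * 113.3 = 253358.1 mm^3


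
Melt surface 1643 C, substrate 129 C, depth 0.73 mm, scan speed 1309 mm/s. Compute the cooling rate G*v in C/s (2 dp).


G = (1643-129)/0.73 = 2073.97260274 C/mm
CR = 2073.97260274 * 1309 = 2714830.14 C/s


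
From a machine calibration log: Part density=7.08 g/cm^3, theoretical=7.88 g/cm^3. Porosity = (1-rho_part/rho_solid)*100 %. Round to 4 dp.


Porosity = (1-7.08/7.88)*100 = 10.1523 %


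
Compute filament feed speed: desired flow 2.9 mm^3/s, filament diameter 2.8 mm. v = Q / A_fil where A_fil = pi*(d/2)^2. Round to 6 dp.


A = pi*(2.8/2)^2 = 6.157522
v = 2.9 / 6.157522 = 0.470969 mm/s


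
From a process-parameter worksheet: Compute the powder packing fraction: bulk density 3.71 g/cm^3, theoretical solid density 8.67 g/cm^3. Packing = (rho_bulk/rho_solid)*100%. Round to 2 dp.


Packing = (3.71/8.67)*100 = 42.79 %


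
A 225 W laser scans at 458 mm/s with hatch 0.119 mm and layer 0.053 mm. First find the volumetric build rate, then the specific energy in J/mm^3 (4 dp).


Build rate = 458 * 0.119 * 0.053 = 2.888606 mm^3/s
SE = 225 / 2.888606 = 77.8922 J/mm^3


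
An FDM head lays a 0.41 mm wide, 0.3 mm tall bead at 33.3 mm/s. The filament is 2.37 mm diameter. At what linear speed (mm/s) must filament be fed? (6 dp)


Q = 0.41 * 0.3 * 33.3 = 4.0959 mm^3/s
A_fil = pi*(2.37/2)^2 = 4.41150294 mm^2
v_feed = 4.0959 / 4.41150294 = 0.928459 mm/s


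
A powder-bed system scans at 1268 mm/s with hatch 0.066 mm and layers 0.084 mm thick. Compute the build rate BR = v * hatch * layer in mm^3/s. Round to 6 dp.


Rate = 1268 * 0.066 * 0.084 = 7.029792 mm^3/s


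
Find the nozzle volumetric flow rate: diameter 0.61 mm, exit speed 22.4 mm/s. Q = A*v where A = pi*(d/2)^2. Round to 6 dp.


A = pi*(0.61/2)^2 = 0.29224666 mm^2
Q = 0.29224666 * 22.4 = 6.546325 mm^3/s


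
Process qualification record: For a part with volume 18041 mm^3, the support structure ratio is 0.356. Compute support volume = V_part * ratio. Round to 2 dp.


V_support = 18041 * 0.356 = 6422.6 mm^3


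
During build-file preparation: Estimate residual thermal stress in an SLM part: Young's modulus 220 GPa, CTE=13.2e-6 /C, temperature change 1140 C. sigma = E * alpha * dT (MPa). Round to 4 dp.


sigma = 220*1000 * 13.2e-6 * 1140 = 3310.56 MPa


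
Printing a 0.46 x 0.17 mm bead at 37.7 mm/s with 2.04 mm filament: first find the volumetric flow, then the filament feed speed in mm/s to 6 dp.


Q = 0.46 * 0.17 * 37.7 = 2.94814 mm^3/s
A_fil = pi*(2.04/2)^2 = 3.268513 mm^2
v_feed = 2.94814 / 3.268513 = 0.901982 mm/s


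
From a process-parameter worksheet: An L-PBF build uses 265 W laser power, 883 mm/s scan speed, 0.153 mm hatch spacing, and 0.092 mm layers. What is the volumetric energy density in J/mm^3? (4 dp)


E = 265 / (883*0.153*0.092) = 21.3209 J/mm^3


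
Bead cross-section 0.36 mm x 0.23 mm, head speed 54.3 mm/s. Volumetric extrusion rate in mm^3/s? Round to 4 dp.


Rate = 0.36 * 0.23 * 54.3 = 4.496 mm^3/s


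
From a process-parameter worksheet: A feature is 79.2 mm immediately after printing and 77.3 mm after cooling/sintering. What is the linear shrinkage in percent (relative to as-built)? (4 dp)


Shrinkage = ((79.2-77.3)/79.2)*100 = 2.399 %


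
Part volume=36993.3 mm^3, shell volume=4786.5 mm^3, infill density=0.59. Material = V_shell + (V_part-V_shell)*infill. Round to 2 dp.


V_infill = (36993.3 - 4786.5) * 0.59 = 19002.01
V_total = 4786.5 + 19002.01 = 23788.51 mm^3


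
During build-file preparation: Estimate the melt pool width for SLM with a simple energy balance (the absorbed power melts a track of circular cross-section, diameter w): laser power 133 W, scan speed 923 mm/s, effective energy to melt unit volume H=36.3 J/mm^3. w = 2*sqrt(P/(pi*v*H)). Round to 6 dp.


w = 2*sqrt(133/(pi*923*36.3)) = 0.071093 mm


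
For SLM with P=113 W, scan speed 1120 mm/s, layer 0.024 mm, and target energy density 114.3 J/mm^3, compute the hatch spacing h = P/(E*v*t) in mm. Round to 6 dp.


h = 113 / (114.3*1120*0.024) = 0.036779 mm


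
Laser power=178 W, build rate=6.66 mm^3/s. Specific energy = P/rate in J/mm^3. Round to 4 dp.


SE = 178 / 6.66 = 26.7267 J/mm^3


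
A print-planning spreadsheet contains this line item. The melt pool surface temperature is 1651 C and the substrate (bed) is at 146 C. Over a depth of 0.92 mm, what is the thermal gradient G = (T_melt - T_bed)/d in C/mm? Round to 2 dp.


G = (1651-146)/0.92 = 1635.87 C/mm


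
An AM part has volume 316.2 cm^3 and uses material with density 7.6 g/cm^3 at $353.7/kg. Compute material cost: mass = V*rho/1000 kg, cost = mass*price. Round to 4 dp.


Mass = 316.2*7.6/1000 = 2.40312 kg
Cost = 2.40312 * 353.7 = 849.9835 $


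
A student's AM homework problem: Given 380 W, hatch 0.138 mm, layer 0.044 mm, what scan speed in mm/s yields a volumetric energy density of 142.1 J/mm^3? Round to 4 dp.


v = 380 / (142.1*0.138*0.044) = 440.4106 mm/s


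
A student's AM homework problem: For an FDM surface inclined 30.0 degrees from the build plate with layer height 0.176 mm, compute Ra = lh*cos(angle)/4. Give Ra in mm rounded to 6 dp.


Ra = 0.176 * cos(30.0) / 4 = 0.038105 mm


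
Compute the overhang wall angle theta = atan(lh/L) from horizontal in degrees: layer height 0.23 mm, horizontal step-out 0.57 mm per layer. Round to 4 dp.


angle = atan(0.23/0.57) = 21.9745 degrees


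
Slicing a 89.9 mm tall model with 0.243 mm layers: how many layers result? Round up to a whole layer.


Layers = ceil(89.9/0.243) = 370


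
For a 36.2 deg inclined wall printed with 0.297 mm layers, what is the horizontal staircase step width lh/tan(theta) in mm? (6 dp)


step = 0.297 / tan(36.2) = 0.405799 mm


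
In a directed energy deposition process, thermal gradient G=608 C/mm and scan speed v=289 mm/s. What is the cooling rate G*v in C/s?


CR = 608 * 289 = 175712 C/s


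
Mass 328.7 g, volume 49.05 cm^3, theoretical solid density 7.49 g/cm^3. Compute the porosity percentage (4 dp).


rho_part = 328.7 / 49.05 = 6.70132518 g/cm^3
Porosity = (1 - 6.70132518/7.49)*100 = 10.5297 %


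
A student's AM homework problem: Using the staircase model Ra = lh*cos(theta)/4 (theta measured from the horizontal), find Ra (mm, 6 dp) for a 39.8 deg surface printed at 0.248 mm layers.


Ra = 0.248 * cos(39.8) / 4 = 0.047634 mm


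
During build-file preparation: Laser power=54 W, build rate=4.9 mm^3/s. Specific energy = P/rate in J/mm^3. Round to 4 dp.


SE = 54 / 4.9 = 11.0204 J/mm^3


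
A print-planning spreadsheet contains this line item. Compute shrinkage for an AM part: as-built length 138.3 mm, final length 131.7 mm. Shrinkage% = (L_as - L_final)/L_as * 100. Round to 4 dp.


Shrinkage = ((138.3-131.7)/138.3)*100 = 4.7722 %


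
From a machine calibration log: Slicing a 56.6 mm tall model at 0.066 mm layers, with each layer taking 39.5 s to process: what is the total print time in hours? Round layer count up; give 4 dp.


Layers = ceil(56.6/0.066) = 858
t = 858 * 39.5 / 3600 = 9.4142 hrs


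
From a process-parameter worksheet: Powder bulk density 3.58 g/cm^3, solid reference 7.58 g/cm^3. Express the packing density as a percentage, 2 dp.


Packing = (3.58/7.58)*100 = 47.23 %


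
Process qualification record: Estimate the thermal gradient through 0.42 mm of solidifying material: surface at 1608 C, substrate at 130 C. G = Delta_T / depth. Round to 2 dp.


G = (1608-130)/0.42 = 3519.05 C/mm


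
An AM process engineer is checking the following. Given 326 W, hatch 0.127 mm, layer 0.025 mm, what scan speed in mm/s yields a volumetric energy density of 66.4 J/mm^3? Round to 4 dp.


v = 326 / (66.4*0.127*0.025) = 1546.3429 mm/s


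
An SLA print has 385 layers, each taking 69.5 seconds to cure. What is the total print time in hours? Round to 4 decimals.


t = 385 * 69.5 / 3600 = 7.4326 hrs


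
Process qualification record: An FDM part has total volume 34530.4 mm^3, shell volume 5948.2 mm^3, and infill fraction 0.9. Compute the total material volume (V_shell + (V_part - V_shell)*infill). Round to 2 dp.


V_infill = (34530.4 - 5948.2) * 0.9 = 25723.98
V_total = 5948.2 + 25723.98 = 31672.18 mm^3


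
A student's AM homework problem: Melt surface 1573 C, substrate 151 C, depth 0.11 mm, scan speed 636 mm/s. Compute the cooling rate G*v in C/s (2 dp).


G = (1573-151)/0.11 = 12927.27272727 C/mm
CR = 12927.27272727 * 636 = 8221745.45 C/s


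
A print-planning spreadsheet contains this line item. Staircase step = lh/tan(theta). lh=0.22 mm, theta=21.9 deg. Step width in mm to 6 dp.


step = 0.22 / tan(21.9) = 0.547267 mm


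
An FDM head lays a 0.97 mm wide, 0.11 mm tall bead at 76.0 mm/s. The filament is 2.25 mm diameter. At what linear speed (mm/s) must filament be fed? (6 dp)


Q = 0.97 * 0.11 * 76.0 = 8.1092 mm^3/s
A_fil = pi*(2.25/2)^2 = 3.9760782 mm^2
v_feed = 8.1092 / 3.9760782 = 2.039497 mm/s


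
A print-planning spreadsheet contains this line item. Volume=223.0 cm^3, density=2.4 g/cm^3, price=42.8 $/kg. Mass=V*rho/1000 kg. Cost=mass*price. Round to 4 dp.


Mass = 223.0*2.4/1000 = 0.5352 kg
Cost = 0.5352 * 42.8 = 22.9066 $


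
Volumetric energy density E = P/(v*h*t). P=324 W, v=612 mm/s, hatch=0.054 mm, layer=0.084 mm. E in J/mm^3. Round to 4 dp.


E = 324 / (612*0.054*0.084) = 116.7134 J/mm^3


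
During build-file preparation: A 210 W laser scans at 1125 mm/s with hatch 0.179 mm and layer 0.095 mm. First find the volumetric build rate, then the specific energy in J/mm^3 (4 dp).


Build rate = 1125 * 0.179 * 0.095 = 19.130625 mm^3/s
SE = 210 / 19.130625 = 10.9772 J/mm^3


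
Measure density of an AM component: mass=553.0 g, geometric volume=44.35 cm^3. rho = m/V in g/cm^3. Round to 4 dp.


rho = 553.0 / 44.35 = 12.469 g/cm^3


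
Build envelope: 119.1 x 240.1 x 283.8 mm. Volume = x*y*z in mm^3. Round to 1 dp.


V = 119.1 * 240.1 * 283.8 = 8115519.3 mm^3


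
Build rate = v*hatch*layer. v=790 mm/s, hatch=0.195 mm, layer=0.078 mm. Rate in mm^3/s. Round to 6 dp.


Rate = 790 * 0.195 * 0.078 = 12.0159 mm^3/s


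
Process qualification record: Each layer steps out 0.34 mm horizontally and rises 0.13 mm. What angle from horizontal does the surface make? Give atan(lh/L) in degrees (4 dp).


angle = atan(0.13/0.34) = 20.9245 degrees


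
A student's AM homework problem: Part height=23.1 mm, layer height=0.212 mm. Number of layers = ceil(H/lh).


Layers = ceil(23.1/0.212) = 109


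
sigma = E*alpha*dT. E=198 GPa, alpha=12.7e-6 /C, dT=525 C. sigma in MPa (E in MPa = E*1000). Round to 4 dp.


sigma = 198*1000 * 12.7e-6 * 525 = 1320.165 MPa


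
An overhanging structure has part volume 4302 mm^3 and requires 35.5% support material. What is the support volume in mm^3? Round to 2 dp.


V_support = 4302 * 0.355 = 1527.21 mm^3


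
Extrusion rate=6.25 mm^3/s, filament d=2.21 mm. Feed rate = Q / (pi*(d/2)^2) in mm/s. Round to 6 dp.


A = pi*(2.21/2)^2 = 3.835963
v = 6.25 / 3.835963 = 1.629317 mm/s


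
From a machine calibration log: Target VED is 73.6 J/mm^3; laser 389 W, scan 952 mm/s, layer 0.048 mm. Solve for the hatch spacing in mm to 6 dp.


h = 389 / (73.6*952*0.048) = 0.115663 mm


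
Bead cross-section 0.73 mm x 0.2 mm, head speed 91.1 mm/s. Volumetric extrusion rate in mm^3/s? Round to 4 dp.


Rate = 0.73 * 0.2 * 91.1 = 13.3006 mm^3/s


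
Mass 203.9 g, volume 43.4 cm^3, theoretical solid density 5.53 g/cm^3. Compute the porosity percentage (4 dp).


rho_part = 203.9 / 43.4 = 4.69815668 g/cm^3
Porosity = (1 - 4.69815668/5.53)*100 = 15.0424 %


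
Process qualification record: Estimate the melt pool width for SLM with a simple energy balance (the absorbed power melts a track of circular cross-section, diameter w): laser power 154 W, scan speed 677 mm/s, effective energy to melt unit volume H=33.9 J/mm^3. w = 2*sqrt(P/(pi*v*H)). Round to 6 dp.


w = 2*sqrt(154/(pi*677*33.9)) = 0.092432 mm


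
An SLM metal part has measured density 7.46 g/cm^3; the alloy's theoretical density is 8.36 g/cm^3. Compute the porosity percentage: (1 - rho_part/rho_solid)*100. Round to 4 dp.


Porosity = (1-7.46/8.36)*100 = 10.7656 %


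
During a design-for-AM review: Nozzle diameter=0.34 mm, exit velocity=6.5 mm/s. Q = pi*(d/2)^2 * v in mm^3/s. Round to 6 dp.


A = pi*(0.34/2)^2 = 0.09079203 mm^2
Q = 0.09079203 * 6.5 = 0.590148 mm^3/s


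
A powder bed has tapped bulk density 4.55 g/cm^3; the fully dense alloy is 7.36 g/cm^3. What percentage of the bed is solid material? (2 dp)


Packing = (4.55/7.36)*100 = 61.82 %


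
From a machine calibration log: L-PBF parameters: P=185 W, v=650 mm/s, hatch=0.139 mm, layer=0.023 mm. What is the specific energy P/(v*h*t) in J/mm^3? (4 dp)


Build rate = 650 * 0.139 * 0.023 = 2.07805 mm^3/s
SE = 185 / 2.07805 = 89.0258 J/mm^3


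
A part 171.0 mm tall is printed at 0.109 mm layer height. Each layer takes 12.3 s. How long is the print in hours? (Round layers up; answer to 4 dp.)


Layers = ceil(171.0/0.109) = 1569
t = 1569 * 12.3 / 3600 = 5.3608 hrs


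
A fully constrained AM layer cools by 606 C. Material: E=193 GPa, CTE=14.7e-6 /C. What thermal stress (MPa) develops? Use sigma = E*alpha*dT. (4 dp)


sigma = 193*1000 * 14.7e-6 * 606 = 1719.2826 MPa


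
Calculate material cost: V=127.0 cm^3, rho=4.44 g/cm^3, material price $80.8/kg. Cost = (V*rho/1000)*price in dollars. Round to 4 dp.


Mass = 127.0*4.44/1000 = 0.56388 kg
Cost = 0.56388 * 80.8 = 45.5615 $


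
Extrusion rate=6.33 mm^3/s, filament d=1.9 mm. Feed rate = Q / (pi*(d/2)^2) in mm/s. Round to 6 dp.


A = pi*(1.9/2)^2 = 2.835287
v = 6.33 / 2.835287 = 2.232578 mm/s


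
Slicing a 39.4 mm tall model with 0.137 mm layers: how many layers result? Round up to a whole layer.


Layers = ceil(39.4/0.137) = 288


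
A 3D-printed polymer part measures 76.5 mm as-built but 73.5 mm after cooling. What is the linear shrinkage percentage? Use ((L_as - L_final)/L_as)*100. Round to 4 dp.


Shrinkage = ((76.5-73.5)/76.5)*100 = 3.9216 %


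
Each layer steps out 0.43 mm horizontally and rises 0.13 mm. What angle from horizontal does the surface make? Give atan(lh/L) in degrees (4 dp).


angle = atan(0.13/0.43) = 16.8214 degrees


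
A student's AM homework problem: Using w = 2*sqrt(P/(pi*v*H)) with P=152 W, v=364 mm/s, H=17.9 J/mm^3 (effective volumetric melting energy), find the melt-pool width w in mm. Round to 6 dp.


w = 2*sqrt(152/(pi*364*17.9)) = 0.172345 mm


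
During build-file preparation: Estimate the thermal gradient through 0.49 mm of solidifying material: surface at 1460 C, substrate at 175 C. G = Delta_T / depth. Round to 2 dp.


G = (1460-175)/0.49 = 2622.45 C/mm


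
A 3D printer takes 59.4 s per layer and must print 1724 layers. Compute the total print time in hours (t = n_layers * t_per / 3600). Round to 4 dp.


t = 1724 * 59.4 / 3600 = 28.446 hrs


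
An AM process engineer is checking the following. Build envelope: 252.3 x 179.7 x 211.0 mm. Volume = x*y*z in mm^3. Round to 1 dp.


V = 252.3 * 179.7 * 211.0 = 9566383.4 mm^3


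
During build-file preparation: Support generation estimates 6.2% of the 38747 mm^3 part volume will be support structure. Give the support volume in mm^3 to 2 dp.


V_support = 38747 * 0.062 = 2402.31 mm^3


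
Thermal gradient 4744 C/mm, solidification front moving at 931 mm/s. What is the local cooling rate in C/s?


CR = 4744 * 931 = 4416664 C/s


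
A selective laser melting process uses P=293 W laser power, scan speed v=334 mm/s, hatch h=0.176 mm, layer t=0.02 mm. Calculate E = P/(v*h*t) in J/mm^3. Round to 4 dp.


E = 293 / (334*0.176*0.02) = 249.2175 J/mm^3


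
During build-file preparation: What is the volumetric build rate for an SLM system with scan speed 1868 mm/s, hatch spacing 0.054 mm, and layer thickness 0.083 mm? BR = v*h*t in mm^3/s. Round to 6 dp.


Rate = 1868 * 0.054 * 0.083 = 8.372376 mm^3/s


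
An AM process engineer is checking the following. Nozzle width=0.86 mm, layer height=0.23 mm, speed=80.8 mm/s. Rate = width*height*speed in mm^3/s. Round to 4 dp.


Rate = 0.86 * 0.23 * 80.8 = 15.9822 mm^3/s


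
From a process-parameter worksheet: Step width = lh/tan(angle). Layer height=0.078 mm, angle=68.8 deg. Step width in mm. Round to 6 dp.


step = 0.078 / tan(68.8) = 0.030254 mm


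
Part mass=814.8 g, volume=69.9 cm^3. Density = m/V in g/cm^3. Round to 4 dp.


rho = 814.8 / 69.9 = 11.6567 g/cm^3


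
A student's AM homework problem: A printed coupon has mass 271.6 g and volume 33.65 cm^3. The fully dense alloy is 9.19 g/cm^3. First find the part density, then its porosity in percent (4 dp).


rho_part = 271.6 / 33.65 = 8.07132244 g/cm^3
Porosity = (1 - 8.07132244/9.19)*100 = 12.1728 %


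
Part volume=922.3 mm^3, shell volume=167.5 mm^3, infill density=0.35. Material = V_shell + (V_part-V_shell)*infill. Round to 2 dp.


V_infill = (922.3 - 167.5) * 0.35 = 264.18
V_total = 167.5 + 264.18 = 431.68 mm^3


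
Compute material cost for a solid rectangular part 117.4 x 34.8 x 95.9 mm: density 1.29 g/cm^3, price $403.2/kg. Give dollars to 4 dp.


V = 117.4 * 34.8 * 95.9 = 391801.368 mm^3 = 391.801368 cm^3
Mass = 391.801368 * 1.29 / 1000 = 0.50542376 kg
Cost = 0.50542376 * 403.2 = 203.7869 $


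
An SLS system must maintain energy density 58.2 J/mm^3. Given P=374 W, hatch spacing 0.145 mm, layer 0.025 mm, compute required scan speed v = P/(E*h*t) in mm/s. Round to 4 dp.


v = 374 / (58.2*0.145*0.025) = 1772.7219 mm/s


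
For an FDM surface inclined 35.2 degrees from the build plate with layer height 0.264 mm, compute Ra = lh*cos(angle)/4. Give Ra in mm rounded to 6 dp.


Ra = 0.264 * cos(35.2) / 4 = 0.053932 mm


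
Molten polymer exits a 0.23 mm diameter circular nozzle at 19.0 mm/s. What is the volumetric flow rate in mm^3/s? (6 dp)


A = pi*(0.23/2)^2 = 0.04154756 mm^2
Q = 0.04154756 * 19.0 = 0.789404 mm^3/s


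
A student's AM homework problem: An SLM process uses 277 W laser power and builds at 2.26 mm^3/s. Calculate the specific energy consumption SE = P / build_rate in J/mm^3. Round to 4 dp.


SE = 277 / 2.26 = 122.5664 J/mm^3


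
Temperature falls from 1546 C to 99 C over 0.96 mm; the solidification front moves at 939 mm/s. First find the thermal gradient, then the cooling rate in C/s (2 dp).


G = (1546-99)/0.96 = 1507.29166667 C/mm
CR = 1507.29166667 * 939 = 1415346.88 C/s


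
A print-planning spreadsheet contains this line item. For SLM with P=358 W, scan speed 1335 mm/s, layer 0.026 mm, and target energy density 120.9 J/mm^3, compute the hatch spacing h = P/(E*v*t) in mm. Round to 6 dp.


h = 358 / (120.9*1335*0.026) = 0.08531 mm


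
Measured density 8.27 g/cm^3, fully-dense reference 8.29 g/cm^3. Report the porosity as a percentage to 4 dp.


Porosity = (1-8.27/8.29)*100 = 0.2413 %


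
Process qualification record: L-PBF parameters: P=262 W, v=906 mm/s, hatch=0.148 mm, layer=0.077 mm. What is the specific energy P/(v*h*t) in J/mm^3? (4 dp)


Build rate = 906 * 0.148 * 0.077 = 10.324776 mm^3/s
SE = 262 / 10.324776 = 25.3759 J/mm^3


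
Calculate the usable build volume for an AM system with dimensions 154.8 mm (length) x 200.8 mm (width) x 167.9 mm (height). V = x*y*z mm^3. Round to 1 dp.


V = 154.8 * 200.8 * 167.9 = 5218976.7 mm^3


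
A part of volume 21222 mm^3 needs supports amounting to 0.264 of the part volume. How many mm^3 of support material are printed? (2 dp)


V_support = 21222 * 0.264 = 5602.61 mm^3


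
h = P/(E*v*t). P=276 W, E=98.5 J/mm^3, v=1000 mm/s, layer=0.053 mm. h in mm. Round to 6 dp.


h = 276 / (98.5*1000*0.053) = 0.052868 mm


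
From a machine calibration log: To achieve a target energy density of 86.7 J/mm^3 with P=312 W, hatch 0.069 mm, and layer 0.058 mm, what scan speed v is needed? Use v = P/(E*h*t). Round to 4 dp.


v = 312 / (86.7*0.069*0.058) = 899.2044 mm/s


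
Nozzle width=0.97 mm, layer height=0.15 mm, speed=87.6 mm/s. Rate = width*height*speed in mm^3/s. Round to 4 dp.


Rate = 0.97 * 0.15 * 87.6 = 12.7458 mm^3/s


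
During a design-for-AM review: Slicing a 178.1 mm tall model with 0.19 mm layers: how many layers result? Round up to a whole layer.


Layers = ceil(178.1/0.19) = 938


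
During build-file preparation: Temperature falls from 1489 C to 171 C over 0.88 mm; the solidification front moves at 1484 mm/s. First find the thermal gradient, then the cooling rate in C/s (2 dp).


G = (1489-171)/0.88 = 1497.72727273 C/mm
CR = 1497.72727273 * 1484 = 2222627.27 C/s


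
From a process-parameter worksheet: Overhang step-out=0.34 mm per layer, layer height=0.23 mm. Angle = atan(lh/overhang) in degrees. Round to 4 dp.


angle = atan(0.23/0.34) = 34.0772 degrees


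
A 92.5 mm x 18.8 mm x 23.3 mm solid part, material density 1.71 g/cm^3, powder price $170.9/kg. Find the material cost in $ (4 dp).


V = 92.5 * 18.8 * 23.3 = 40518.7 mm^3 = 40.5187 cm^3
Mass = 40.5187 * 1.71 / 1000 = 0.06928698 kg
Cost = 0.06928698 * 170.9 = 11.8411 $


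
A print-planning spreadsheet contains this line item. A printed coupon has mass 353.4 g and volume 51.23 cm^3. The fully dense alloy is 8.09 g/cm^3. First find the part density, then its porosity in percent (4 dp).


rho_part = 353.4 / 51.23 = 6.89830178 g/cm^3
Porosity = (1 - 6.89830178/8.09)*100 = 14.7305 %


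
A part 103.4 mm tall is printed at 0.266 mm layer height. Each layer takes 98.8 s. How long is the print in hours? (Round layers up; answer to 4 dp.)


Layers = ceil(103.4/0.266) = 389
t = 389 * 98.8 / 3600 = 10.6759 hrs


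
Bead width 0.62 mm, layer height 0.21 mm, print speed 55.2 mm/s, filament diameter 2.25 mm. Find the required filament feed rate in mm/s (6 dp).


Q = 0.62 * 0.21 * 55.2 = 7.18704 mm^3/s
A_fil = pi*(2.25/2)^2 = 3.9760782 mm^2
v_feed = 7.18704 / 3.9760782 = 1.80757 mm/s


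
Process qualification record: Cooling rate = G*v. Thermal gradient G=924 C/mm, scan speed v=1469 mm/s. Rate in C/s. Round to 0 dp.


CR = 924 * 1469 = 1357356 C/s


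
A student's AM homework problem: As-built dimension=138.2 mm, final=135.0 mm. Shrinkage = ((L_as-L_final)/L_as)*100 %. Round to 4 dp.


Shrinkage = ((138.2-135.0)/138.2)*100 = 2.3155 %


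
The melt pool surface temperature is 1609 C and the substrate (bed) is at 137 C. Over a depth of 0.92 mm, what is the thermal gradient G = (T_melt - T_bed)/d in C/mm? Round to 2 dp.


G = (1609-137)/0.92 = 1600.0 C/mm


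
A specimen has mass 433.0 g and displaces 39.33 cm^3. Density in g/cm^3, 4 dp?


rho = 433.0 / 39.33 = 11.0094 g/cm^3


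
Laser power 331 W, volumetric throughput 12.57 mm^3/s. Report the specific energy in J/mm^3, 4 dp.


SE = 331 / 12.57 = 26.3325 J/mm^3


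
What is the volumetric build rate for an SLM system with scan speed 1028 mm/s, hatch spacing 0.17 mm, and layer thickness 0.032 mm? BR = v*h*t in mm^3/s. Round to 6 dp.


Rate = 1028 * 0.17 * 0.032 = 5.59232 mm^3/s
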